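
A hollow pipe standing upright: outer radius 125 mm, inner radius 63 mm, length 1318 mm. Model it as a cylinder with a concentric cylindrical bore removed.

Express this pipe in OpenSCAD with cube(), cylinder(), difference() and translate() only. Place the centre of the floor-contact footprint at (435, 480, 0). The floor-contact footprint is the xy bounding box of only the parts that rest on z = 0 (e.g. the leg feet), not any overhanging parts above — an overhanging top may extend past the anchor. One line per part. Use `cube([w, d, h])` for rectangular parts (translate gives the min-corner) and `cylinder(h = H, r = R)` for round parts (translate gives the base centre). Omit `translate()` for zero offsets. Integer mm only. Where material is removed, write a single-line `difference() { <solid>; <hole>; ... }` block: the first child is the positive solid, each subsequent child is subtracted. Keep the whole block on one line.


difference() { translate([435, 480, 0]) cylinder(h = 1318, r = 125); translate([435, 480, 0]) cylinder(h = 1318, r = 63); }


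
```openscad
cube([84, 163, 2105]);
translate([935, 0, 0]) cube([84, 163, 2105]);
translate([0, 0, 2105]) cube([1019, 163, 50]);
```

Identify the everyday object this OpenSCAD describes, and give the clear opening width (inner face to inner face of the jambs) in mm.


A door frame. The clear opening width is 851 mm.

Two 2105 mm tall posts with a header on top — a door frame. The left jamb is 84 mm wide at x = 0; the right jamb starts at x = 935. The clear opening is 935 − 84 = 851 mm.


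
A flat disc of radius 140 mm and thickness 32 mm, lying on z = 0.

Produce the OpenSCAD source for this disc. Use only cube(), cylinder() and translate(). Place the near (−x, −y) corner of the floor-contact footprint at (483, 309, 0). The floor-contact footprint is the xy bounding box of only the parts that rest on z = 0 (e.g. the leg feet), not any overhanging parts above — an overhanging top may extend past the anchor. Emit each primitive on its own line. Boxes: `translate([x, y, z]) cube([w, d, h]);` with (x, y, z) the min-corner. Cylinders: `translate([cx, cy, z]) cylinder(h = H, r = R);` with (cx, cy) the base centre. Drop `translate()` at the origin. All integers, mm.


translate([623, 449, 0]) cylinder(h = 32, r = 140);


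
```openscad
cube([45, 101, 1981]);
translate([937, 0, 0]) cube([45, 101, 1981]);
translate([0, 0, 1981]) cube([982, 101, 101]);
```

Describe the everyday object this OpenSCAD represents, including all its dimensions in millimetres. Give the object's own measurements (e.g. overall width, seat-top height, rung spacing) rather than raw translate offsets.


A door frame. The clear opening is 892 mm wide and 1981 mm high. Two 45 mm wide jambs, 101 mm deep, stand either side of the opening from the floor to the top of the opening. A 101 mm thick head sits across the top of both jambs, spanning the full outside width of the frame.


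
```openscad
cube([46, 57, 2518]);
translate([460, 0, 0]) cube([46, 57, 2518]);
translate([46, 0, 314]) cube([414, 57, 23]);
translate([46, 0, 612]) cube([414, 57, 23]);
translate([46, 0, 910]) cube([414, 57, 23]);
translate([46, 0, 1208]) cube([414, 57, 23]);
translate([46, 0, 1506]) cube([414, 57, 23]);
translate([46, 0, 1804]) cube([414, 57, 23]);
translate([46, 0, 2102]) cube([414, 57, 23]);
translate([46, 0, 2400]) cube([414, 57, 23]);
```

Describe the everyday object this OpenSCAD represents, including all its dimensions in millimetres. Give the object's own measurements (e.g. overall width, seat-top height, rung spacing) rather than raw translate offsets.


A straight ladder. Two 46×57 mm vertical rails, 2518 mm tall, stand 506 mm apart (outside-to-outside) with their front faces coplanar on the −y side. 8 rungs, each 57 mm deep and 23 mm tall, span between the inner faces of the rails, front faces flush with the rails. The lowest rung's underside is at z = 314 mm and rungs are spaced 298 mm apart (underside to underside).


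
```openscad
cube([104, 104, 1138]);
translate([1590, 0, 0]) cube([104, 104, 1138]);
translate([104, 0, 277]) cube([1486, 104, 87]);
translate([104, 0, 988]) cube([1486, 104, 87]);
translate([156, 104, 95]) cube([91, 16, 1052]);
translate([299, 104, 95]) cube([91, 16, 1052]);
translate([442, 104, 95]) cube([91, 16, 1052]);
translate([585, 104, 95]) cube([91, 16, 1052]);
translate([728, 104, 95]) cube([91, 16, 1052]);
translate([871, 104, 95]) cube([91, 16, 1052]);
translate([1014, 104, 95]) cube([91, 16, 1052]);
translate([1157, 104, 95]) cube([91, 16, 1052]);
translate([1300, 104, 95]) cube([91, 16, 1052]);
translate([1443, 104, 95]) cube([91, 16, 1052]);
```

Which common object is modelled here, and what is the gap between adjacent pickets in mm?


A fence section. The picket gap is 52 mm.

Two posts, two rails, 10 pickets — a fence section. Span 1486 mm holds 10 pickets of 91 mm with 11 equal gaps: ⌊(1486 − 10·91) / 11⌋ = 52 mm.


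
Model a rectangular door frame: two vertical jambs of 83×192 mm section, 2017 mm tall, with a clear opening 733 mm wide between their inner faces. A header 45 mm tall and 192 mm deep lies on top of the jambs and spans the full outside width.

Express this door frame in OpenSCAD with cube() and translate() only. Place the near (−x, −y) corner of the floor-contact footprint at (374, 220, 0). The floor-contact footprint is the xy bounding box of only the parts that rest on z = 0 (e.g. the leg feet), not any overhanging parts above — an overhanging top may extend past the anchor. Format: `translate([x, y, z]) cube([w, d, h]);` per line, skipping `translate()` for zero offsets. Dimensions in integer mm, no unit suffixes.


translate([374, 220, 0]) cube([83, 192, 2017]);
translate([1190, 220, 0]) cube([83, 192, 2017]);
translate([374, 220, 2017]) cube([899, 192, 45]);


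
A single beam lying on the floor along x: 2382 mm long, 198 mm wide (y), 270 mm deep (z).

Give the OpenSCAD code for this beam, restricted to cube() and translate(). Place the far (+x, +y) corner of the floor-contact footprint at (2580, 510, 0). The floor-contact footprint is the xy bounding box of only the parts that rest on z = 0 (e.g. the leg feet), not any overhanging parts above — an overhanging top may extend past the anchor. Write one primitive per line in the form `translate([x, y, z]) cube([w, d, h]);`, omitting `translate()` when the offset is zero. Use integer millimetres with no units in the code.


translate([198, 312, 0]) cube([2382, 198, 270]);


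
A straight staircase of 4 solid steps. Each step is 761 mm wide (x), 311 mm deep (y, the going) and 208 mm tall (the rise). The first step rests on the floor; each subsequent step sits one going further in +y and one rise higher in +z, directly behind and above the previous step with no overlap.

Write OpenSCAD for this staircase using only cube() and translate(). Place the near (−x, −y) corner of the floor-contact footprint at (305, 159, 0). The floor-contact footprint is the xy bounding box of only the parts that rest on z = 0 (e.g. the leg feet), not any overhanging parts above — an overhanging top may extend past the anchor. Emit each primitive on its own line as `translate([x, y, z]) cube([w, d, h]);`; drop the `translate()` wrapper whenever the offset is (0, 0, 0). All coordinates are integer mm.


translate([305, 159, 0]) cube([761, 311, 208]);
translate([305, 470, 208]) cube([761, 311, 208]);
translate([305, 781, 416]) cube([761, 311, 208]);
translate([305, 1092, 624]) cube([761, 311, 208]);


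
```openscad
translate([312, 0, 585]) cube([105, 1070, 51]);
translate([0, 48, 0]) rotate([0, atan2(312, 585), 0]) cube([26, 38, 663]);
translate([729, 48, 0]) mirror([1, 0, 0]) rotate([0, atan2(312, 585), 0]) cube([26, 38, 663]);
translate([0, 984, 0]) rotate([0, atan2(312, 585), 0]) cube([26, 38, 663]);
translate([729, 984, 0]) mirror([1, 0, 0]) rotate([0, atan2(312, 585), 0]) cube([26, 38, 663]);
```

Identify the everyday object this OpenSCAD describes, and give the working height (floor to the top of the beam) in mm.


A sawhorse. The overall height is 636 mm.

A beam across two mirrored pairs of raked legs — a sawhorse. The beam's underside is at z = 585 (matching the legs' vertical rise in atan2(312, 585)) and the beam is 51 mm tall, so its top is at 585 + 51 = 636 mm. The raked legs top out at the beam's underside, so that is the highest point.


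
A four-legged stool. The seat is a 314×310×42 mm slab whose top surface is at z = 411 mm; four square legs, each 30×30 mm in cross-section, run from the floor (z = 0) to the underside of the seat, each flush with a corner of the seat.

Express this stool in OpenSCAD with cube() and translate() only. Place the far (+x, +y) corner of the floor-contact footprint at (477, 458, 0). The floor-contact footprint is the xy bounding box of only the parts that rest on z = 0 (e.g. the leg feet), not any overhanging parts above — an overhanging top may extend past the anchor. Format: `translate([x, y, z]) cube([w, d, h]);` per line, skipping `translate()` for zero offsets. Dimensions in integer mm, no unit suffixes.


translate([163, 148, 369]) cube([314, 310, 42]);
translate([163, 148, 0]) cube([30, 30, 369]);
translate([447, 148, 0]) cube([30, 30, 369]);
translate([163, 428, 0]) cube([30, 30, 369]);
translate([447, 428, 0]) cube([30, 30, 369]);


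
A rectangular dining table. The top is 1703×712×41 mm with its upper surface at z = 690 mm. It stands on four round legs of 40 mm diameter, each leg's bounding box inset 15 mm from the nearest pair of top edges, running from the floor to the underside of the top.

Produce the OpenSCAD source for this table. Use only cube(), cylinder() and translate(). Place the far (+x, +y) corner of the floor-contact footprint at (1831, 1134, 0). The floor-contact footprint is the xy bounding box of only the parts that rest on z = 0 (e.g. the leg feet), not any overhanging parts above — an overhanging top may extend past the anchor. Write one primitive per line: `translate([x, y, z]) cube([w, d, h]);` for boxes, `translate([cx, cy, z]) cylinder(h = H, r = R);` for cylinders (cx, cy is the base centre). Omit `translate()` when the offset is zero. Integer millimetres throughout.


translate([143, 437, 649]) cube([1703, 712, 41]);
translate([178, 472, 0]) cylinder(h = 649, r = 20);
translate([1811, 472, 0]) cylinder(h = 649, r = 20);
translate([178, 1114, 0]) cylinder(h = 649, r = 20);
translate([1811, 1114, 0]) cylinder(h = 649, r = 20);


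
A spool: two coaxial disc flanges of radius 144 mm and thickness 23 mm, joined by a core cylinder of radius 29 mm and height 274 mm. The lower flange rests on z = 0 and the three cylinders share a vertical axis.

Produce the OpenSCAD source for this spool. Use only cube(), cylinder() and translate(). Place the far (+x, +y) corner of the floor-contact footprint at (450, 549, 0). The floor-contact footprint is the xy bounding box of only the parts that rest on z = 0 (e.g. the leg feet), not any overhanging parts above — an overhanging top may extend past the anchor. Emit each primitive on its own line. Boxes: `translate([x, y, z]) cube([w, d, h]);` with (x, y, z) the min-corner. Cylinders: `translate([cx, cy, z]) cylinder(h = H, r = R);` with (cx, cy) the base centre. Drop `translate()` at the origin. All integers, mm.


translate([306, 405, 0]) cylinder(h = 23, r = 144);
translate([306, 405, 23]) cylinder(h = 274, r = 29);
translate([306, 405, 297]) cylinder(h = 23, r = 144);


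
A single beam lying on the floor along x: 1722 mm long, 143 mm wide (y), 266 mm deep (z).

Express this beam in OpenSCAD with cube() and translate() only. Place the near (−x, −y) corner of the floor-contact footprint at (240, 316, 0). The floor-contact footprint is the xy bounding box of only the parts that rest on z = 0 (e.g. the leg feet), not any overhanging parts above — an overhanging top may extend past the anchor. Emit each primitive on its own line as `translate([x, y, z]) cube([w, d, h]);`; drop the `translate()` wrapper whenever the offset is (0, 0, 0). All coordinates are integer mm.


translate([240, 316, 0]) cube([1722, 143, 266]);


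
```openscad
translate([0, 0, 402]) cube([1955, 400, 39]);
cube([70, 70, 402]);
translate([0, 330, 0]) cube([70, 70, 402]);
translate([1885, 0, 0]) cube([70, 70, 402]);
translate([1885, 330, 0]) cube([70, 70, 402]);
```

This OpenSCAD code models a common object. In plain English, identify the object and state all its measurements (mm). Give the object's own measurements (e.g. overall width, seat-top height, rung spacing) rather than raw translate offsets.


A long wooden bench with a 1955 mm (x) × 400 mm (y) seat, 39 mm thick, its top surface 441 mm above the floor. Four 70 mm square legs at the seat corners, flush with the edges, run from z = 0 to the seat underside.


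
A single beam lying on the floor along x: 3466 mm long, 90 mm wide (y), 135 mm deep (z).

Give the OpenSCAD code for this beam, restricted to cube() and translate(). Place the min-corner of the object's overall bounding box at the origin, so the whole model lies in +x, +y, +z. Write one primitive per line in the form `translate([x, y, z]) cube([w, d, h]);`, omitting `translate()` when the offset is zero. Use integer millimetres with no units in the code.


cube([3466, 90, 135]);


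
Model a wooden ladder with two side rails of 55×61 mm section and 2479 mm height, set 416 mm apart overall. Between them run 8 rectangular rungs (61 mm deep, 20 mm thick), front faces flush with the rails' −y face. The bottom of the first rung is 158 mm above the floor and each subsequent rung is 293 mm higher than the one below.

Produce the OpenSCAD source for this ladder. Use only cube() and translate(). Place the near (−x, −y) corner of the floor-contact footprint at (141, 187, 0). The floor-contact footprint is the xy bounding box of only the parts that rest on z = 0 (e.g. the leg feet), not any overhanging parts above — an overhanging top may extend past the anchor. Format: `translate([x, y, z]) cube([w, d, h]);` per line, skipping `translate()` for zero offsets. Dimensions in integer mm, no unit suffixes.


translate([141, 187, 0]) cube([55, 61, 2479]);
translate([502, 187, 0]) cube([55, 61, 2479]);
translate([196, 187, 158]) cube([306, 61, 20]);
translate([196, 187, 451]) cube([306, 61, 20]);
translate([196, 187, 744]) cube([306, 61, 20]);
translate([196, 187, 1037]) cube([306, 61, 20]);
translate([196, 187, 1330]) cube([306, 61, 20]);
translate([196, 187, 1623]) cube([306, 61, 20]);
translate([196, 187, 1916]) cube([306, 61, 20]);
translate([196, 187, 2209]) cube([306, 61, 20]);


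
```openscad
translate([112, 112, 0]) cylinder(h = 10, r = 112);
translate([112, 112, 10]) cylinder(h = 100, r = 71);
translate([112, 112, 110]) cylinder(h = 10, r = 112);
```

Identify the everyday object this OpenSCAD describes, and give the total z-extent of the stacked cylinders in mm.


A spool. The overall height is 120 mm.

Three coaxial cylinders, large–small–large — a spool. Two 10 mm flanges and a 100 mm core give 10 + 100 + 10 = 120 mm.


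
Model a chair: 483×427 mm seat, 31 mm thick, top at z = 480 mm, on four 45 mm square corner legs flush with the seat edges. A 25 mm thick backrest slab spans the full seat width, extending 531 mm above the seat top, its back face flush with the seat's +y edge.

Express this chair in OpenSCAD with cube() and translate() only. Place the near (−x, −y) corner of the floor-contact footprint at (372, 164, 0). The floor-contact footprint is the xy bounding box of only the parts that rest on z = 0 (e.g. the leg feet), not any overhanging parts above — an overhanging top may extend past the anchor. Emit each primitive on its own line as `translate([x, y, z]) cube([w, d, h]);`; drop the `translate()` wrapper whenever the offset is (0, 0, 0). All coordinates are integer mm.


translate([372, 164, 449]) cube([483, 427, 31]);
translate([372, 164, 0]) cube([45, 45, 449]);
translate([810, 164, 0]) cube([45, 45, 449]);
translate([372, 546, 0]) cube([45, 45, 449]);
translate([810, 546, 0]) cube([45, 45, 449]);
translate([372, 566, 480]) cube([483, 25, 531]);


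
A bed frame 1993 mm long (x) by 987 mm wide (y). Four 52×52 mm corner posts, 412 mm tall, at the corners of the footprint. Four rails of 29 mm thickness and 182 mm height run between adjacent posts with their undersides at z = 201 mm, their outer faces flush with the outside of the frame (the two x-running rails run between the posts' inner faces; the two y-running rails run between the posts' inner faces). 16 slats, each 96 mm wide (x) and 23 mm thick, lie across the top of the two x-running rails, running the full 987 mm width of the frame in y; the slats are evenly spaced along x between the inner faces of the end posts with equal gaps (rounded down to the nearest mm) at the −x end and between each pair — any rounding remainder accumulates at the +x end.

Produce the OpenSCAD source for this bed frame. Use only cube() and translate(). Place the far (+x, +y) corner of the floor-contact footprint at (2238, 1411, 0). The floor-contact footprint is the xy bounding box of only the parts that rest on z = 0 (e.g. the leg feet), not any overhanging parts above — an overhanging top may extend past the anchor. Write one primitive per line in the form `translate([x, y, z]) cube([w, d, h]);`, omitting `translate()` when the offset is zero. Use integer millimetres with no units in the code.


translate([245, 424, 0]) cube([52, 52, 412]);
translate([245, 1359, 0]) cube([52, 52, 412]);
translate([2186, 424, 0]) cube([52, 52, 412]);
translate([2186, 1359, 0]) cube([52, 52, 412]);
translate([297, 424, 201]) cube([1889, 29, 182]);
translate([297, 1382, 201]) cube([1889, 29, 182]);
translate([245, 476, 201]) cube([29, 883, 182]);
translate([2209, 476, 201]) cube([29, 883, 182]);
translate([317, 424, 383]) cube([96, 987, 23]);
translate([433, 424, 383]) cube([96, 987, 23]);
translate([549, 424, 383]) cube([96, 987, 23]);
translate([665, 424, 383]) cube([96, 987, 23]);
translate([781, 424, 383]) cube([96, 987, 23]);
translate([897, 424, 383]) cube([96, 987, 23]);
translate([1013, 424, 383]) cube([96, 987, 23]);
translate([1129, 424, 383]) cube([96, 987, 23]);
translate([1245, 424, 383]) cube([96, 987, 23]);
translate([1361, 424, 383]) cube([96, 987, 23]);
translate([1477, 424, 383]) cube([96, 987, 23]);
translate([1593, 424, 383]) cube([96, 987, 23]);
translate([1709, 424, 383]) cube([96, 987, 23]);
translate([1825, 424, 383]) cube([96, 987, 23]);
translate([1941, 424, 383]) cube([96, 987, 23]);
translate([2057, 424, 383]) cube([96, 987, 23]);


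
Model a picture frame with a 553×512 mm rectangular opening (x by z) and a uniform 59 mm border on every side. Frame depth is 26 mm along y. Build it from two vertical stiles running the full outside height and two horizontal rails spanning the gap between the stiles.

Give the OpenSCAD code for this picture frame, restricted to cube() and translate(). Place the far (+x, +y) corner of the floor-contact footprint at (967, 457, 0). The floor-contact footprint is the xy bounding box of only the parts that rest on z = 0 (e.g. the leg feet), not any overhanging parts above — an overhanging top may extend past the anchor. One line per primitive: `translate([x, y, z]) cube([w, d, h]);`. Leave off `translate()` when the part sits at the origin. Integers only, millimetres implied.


translate([296, 431, 0]) cube([59, 26, 630]);
translate([908, 431, 0]) cube([59, 26, 630]);
translate([355, 431, 0]) cube([553, 26, 59]);
translate([355, 431, 571]) cube([553, 26, 59]);


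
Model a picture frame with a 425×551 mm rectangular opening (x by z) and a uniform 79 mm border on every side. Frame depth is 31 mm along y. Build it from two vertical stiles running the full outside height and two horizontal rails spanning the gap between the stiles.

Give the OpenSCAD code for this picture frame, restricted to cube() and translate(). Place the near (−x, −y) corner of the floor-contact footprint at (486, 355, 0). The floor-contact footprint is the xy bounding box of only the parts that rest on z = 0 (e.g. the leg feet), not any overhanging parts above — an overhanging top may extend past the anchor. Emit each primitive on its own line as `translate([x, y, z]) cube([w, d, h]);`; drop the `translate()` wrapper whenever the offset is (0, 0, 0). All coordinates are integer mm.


translate([486, 355, 0]) cube([79, 31, 709]);
translate([990, 355, 0]) cube([79, 31, 709]);
translate([565, 355, 0]) cube([425, 31, 79]);
translate([565, 355, 630]) cube([425, 31, 79]);


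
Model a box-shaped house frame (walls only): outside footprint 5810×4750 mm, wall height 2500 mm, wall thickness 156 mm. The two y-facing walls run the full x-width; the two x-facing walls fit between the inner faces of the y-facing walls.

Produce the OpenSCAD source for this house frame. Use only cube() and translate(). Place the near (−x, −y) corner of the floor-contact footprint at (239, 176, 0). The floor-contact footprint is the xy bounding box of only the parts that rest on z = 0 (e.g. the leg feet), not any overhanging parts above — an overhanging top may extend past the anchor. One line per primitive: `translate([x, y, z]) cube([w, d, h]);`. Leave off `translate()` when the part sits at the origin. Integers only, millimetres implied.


translate([239, 176, 0]) cube([5810, 156, 2500]);
translate([239, 4770, 0]) cube([5810, 156, 2500]);
translate([239, 332, 0]) cube([156, 4438, 2500]);
translate([5893, 332, 0]) cube([156, 4438, 2500]);


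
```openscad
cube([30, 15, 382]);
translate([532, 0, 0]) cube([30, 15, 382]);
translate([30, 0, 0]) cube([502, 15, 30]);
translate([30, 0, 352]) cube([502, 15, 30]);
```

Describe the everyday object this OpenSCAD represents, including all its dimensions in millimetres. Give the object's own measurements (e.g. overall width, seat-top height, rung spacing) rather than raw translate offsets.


A rectangular picture frame lying in the x–z plane (depth along y). The opening is 502 mm wide (x) by 322 mm tall (z), surrounded by a border 30 mm wide on all four sides. The frame is 15 mm deep and is made of two full-height vertical stiles with two horizontal rails fitted between them.


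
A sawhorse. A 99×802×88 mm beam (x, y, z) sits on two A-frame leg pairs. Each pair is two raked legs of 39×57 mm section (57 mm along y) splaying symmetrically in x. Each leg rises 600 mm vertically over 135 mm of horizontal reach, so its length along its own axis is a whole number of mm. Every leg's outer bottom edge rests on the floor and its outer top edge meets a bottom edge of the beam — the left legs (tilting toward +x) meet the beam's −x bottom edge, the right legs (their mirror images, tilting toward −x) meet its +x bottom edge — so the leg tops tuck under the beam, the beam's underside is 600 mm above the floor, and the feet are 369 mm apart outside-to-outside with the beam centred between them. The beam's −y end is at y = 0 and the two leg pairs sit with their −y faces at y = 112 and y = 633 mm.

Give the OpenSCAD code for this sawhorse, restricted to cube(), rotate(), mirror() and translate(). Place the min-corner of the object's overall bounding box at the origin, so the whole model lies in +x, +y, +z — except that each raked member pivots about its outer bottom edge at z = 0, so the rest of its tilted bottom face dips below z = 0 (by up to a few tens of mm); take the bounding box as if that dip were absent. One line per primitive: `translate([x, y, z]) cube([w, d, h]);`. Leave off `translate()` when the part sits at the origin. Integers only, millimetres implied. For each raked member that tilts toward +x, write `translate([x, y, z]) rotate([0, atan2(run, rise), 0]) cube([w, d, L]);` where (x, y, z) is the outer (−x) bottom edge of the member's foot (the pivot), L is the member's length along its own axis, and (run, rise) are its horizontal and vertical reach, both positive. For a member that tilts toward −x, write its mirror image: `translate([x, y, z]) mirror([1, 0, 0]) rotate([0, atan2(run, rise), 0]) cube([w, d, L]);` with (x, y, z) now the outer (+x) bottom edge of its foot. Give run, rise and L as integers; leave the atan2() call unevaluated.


translate([135, 0, 600]) cube([99, 802, 88]);
translate([0, 112, 0]) rotate([0, atan2(135, 600), 0]) cube([39, 57, 615]);
translate([369, 112, 0]) mirror([1, 0, 0]) rotate([0, atan2(135, 600), 0]) cube([39, 57, 615]);
translate([0, 633, 0]) rotate([0, atan2(135, 600), 0]) cube([39, 57, 615]);
translate([369, 633, 0]) mirror([1, 0, 0]) rotate([0, atan2(135, 600), 0]) cube([39, 57, 615]);


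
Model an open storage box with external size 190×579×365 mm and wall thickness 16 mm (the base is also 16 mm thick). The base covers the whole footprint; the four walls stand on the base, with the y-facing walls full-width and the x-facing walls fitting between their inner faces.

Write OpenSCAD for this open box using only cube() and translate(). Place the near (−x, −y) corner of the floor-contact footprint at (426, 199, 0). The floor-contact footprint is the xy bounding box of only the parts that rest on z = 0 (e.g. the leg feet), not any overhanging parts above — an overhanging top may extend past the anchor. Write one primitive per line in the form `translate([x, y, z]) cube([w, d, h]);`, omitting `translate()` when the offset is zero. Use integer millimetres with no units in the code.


translate([426, 199, 0]) cube([190, 579, 16]);
translate([426, 199, 16]) cube([190, 16, 349]);
translate([426, 762, 16]) cube([190, 16, 349]);
translate([426, 215, 16]) cube([16, 547, 349]);
translate([600, 215, 16]) cube([16, 547, 349]);


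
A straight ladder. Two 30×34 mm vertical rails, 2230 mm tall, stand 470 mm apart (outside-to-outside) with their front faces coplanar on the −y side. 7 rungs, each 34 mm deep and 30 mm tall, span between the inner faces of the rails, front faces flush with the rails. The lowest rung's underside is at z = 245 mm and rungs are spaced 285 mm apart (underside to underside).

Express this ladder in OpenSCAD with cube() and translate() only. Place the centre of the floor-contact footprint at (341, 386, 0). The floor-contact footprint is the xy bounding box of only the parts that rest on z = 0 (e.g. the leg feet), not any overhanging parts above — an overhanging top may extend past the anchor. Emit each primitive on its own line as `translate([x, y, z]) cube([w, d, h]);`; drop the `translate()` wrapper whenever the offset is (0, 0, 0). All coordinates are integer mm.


translate([106, 369, 0]) cube([30, 34, 2230]);
translate([546, 369, 0]) cube([30, 34, 2230]);
translate([136, 369, 245]) cube([410, 34, 30]);
translate([136, 369, 530]) cube([410, 34, 30]);
translate([136, 369, 815]) cube([410, 34, 30]);
translate([136, 369, 1100]) cube([410, 34, 30]);
translate([136, 369, 1385]) cube([410, 34, 30]);
translate([136, 369, 1670]) cube([410, 34, 30]);
translate([136, 369, 1955]) cube([410, 34, 30]);


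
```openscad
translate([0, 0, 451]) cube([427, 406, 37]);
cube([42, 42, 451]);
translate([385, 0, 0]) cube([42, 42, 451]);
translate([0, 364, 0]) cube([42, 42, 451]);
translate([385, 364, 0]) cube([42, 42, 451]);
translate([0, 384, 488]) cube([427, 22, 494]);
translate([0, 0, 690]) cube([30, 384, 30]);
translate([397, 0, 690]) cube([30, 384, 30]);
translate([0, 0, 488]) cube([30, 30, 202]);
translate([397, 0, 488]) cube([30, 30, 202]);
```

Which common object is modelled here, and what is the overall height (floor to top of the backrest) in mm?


A chair. The overall height is 982 mm.

A slab on four corner posts with a tall panel at the back — a chair. The seat slab sits at z = 451 with thickness 37, and the 494 mm backrest starts at the seat top, so the overall height is 451 + 37 + 494 = 982 mm.


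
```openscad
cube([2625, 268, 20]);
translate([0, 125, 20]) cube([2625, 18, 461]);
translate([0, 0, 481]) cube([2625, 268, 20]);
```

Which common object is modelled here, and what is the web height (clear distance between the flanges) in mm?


An I-beam. The web height is 461 mm.

Two wide flanges with a thin centred web — an I-beam. Overall 501 mm minus two 20 mm flanges gives a web of 501 − 2·20 = 461 mm.


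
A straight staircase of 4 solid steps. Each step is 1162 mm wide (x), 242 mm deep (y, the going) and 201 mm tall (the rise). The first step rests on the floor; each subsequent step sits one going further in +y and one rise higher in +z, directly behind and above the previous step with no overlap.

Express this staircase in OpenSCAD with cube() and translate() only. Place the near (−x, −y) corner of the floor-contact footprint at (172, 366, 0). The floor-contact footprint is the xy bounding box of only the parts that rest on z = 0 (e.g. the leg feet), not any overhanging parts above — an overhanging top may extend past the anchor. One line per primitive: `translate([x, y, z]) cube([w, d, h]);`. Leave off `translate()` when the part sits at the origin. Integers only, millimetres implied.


translate([172, 366, 0]) cube([1162, 242, 201]);
translate([172, 608, 201]) cube([1162, 242, 201]);
translate([172, 850, 402]) cube([1162, 242, 201]);
translate([172, 1092, 603]) cube([1162, 242, 201]);


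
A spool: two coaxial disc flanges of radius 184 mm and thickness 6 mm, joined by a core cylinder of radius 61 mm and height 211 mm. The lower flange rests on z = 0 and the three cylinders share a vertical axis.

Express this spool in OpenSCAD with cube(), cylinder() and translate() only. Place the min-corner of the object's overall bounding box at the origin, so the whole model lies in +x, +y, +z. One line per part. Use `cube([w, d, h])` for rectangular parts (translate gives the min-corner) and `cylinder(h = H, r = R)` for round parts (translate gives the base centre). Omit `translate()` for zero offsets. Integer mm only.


translate([184, 184, 0]) cylinder(h = 6, r = 184);
translate([184, 184, 6]) cylinder(h = 211, r = 61);
translate([184, 184, 217]) cylinder(h = 6, r = 184);


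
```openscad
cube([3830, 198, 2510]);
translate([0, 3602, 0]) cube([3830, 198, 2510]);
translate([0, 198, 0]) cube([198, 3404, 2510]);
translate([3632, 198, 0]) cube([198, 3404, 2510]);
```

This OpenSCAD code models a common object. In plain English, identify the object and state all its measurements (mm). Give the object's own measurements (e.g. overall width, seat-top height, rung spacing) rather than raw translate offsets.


The wall frame of a small rectangular building: four walls, each 2510 mm tall and 198 mm thick, enclosing a footprint 3830 mm (x) by 3800 mm (y) outside-to-outside, with no floor or roof. The front and back walls (the −y and +y sides) span the full width; the two side walls fit between them.


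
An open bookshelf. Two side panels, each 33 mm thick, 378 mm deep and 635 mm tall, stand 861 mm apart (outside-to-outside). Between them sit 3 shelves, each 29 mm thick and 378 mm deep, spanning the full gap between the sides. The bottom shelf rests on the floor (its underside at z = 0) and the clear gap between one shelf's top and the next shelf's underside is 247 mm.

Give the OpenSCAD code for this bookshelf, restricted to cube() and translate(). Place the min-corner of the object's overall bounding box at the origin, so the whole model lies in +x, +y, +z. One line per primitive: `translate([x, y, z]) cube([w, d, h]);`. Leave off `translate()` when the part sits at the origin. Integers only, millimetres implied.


cube([33, 378, 635]);
translate([828, 0, 0]) cube([33, 378, 635]);
translate([33, 0, 0]) cube([795, 378, 29]);
translate([33, 0, 276]) cube([795, 378, 29]);
translate([33, 0, 552]) cube([795, 378, 29]);


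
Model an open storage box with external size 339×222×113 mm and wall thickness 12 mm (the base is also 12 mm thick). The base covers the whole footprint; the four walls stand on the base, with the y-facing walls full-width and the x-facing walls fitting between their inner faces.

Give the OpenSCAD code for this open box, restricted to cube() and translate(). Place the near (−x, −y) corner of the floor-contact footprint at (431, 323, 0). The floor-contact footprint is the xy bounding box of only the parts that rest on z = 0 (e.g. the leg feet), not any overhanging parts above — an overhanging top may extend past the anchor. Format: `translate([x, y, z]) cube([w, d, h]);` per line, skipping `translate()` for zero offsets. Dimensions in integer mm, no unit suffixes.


translate([431, 323, 0]) cube([339, 222, 12]);
translate([431, 323, 12]) cube([339, 12, 101]);
translate([431, 533, 12]) cube([339, 12, 101]);
translate([431, 335, 12]) cube([12, 198, 101]);
translate([758, 335, 12]) cube([12, 198, 101]);


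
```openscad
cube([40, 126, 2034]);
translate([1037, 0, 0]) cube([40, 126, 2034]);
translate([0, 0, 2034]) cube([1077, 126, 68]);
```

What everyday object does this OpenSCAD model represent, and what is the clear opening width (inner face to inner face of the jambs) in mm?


A door frame. The clear opening width is 997 mm.

Two 2034 mm tall posts with a header on top — a door frame. The left jamb is 40 mm wide at x = 0; the right jamb starts at x = 1037. The clear opening is 1037 − 40 = 997 mm.


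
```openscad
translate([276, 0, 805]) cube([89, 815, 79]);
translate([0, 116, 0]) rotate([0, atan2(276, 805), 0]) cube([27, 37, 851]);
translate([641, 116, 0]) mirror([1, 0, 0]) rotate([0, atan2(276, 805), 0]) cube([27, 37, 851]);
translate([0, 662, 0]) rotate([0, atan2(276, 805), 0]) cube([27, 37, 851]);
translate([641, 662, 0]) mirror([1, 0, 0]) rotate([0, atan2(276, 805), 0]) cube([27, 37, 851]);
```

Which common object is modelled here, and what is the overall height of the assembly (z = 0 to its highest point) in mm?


A sawhorse. The overall height is 884 mm.

A beam across two mirrored pairs of raked legs — a sawhorse. The beam's underside is at z = 805 (matching the legs' vertical rise in atan2(276, 805)) and the beam is 79 mm tall, so its top is at 805 + 79 = 884 mm. The raked legs top out at the beam's underside, so that is the highest point.


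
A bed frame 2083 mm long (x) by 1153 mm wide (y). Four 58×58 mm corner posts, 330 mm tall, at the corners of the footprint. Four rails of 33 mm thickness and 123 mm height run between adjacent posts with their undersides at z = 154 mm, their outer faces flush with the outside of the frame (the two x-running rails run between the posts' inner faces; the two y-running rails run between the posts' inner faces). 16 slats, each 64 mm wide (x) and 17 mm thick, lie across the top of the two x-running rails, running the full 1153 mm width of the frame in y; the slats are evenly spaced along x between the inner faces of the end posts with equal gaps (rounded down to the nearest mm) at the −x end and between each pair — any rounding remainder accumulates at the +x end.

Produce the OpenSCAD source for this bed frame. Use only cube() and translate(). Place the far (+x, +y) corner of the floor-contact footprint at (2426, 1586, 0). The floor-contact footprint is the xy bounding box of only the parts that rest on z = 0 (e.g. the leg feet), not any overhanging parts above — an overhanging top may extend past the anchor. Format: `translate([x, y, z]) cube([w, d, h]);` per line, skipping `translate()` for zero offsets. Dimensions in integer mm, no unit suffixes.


translate([343, 433, 0]) cube([58, 58, 330]);
translate([343, 1528, 0]) cube([58, 58, 330]);
translate([2368, 433, 0]) cube([58, 58, 330]);
translate([2368, 1528, 0]) cube([58, 58, 330]);
translate([401, 433, 154]) cube([1967, 33, 123]);
translate([401, 1553, 154]) cube([1967, 33, 123]);
translate([343, 491, 154]) cube([33, 1037, 123]);
translate([2393, 491, 154]) cube([33, 1037, 123]);
translate([456, 433, 277]) cube([64, 1153, 17]);
translate([575, 433, 277]) cube([64, 1153, 17]);
translate([694, 433, 277]) cube([64, 1153, 17]);
translate([813, 433, 277]) cube([64, 1153, 17]);
translate([932, 433, 277]) cube([64, 1153, 17]);
translate([1051, 433, 277]) cube([64, 1153, 17]);
translate([1170, 433, 277]) cube([64, 1153, 17]);
translate([1289, 433, 277]) cube([64, 1153, 17]);
translate([1408, 433, 277]) cube([64, 1153, 17]);
translate([1527, 433, 277]) cube([64, 1153, 17]);
translate([1646, 433, 277]) cube([64, 1153, 17]);
translate([1765, 433, 277]) cube([64, 1153, 17]);
translate([1884, 433, 277]) cube([64, 1153, 17]);
translate([2003, 433, 277]) cube([64, 1153, 17]);
translate([2122, 433, 277]) cube([64, 1153, 17]);
translate([2241, 433, 277]) cube([64, 1153, 17]);


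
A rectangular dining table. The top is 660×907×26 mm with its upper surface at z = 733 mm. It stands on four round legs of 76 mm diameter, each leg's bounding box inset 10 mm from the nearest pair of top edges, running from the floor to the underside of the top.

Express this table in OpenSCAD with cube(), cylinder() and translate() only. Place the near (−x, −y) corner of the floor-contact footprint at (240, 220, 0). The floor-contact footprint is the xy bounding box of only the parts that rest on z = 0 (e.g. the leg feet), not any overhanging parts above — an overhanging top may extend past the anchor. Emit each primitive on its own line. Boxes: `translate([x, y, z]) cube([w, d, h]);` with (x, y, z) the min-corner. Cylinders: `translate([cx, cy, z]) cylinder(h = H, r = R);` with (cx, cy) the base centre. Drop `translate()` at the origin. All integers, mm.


translate([230, 210, 707]) cube([660, 907, 26]);
translate([278, 258, 0]) cylinder(h = 707, r = 38);
translate([842, 258, 0]) cylinder(h = 707, r = 38);
translate([278, 1069, 0]) cylinder(h = 707, r = 38);
translate([842, 1069, 0]) cylinder(h = 707, r = 38);


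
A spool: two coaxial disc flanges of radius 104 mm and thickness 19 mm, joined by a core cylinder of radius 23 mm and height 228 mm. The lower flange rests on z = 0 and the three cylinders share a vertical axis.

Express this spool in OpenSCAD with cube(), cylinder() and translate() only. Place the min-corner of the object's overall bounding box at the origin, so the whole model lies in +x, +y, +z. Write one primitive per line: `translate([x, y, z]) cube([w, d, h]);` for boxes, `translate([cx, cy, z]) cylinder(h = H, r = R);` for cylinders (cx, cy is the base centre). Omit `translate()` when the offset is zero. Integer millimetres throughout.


translate([104, 104, 0]) cylinder(h = 19, r = 104);
translate([104, 104, 19]) cylinder(h = 228, r = 23);
translate([104, 104, 247]) cylinder(h = 19, r = 104);


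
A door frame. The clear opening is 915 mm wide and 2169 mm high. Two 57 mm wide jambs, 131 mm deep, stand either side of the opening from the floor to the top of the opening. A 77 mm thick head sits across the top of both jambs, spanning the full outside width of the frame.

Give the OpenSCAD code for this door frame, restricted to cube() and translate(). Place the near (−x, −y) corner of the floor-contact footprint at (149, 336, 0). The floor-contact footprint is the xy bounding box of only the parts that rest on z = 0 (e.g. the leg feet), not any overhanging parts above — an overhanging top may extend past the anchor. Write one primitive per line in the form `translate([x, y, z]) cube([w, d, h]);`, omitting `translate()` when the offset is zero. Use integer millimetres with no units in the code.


translate([149, 336, 0]) cube([57, 131, 2169]);
translate([1121, 336, 0]) cube([57, 131, 2169]);
translate([149, 336, 2169]) cube([1029, 131, 77]);


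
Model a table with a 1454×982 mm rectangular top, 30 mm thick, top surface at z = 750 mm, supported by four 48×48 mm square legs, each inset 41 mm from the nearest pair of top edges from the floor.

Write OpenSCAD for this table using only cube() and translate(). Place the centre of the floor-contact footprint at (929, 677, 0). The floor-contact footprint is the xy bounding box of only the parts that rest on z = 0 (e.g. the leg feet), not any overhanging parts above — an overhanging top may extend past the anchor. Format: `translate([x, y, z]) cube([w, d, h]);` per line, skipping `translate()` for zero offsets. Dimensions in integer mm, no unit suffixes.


// leg_h = 750 - 30 = 720
translate([202, 186, 720]) cube([1454, 982, 30]);
translate([243, 227, 0]) cube([48, 48, 720]);
translate([1567, 227, 0]) cube([48, 48, 720]);
translate([243, 1079, 0]) cube([48, 48, 720]);
translate([1567, 1079, 0]) cube([48, 48, 720]);
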